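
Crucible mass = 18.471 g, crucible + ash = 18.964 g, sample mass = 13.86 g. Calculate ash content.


Ash mass = 0.493 g
Ash content = 3.56%

Ash mass = 18.964 - 18.471 = 0.493 g
Ash% = 0.493 / 13.86 x 100 = 3.56%


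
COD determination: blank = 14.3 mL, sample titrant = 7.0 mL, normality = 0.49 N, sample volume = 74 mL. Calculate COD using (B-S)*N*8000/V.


386.7 mg/L


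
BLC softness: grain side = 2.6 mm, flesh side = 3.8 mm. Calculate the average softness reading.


Average = (2.6 + 3.8) / 2
Average = 3.20 mm


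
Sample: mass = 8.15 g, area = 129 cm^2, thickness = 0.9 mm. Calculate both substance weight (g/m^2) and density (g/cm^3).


SW = 8.15 / 129 x 10000 = 631.8 g/m^2
Volume = 129 x 0.9 / 10 = 11.61 cm^3
Density = 8.15 / 11.61 = 0.702 g/cm^3


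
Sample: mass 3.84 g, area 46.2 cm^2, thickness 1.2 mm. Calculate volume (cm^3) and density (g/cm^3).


Volume = 5.544 cm^3
Density = 0.693 g/cm^3


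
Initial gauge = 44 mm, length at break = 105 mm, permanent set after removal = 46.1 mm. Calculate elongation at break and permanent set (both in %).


Elongation at break = 138.6%
Permanent set = 4.8%

Elongation at break = (105 - 44) / 44 x 100 = 138.6%
Permanent set = (46.1 - 44) / 44 x 100 = 4.8%


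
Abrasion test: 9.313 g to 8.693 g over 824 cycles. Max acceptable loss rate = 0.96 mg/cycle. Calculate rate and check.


Loss = 9.313 - 8.693 = 0.620 g
Rate = 0.620 g / 824 cycles x 1000 = 0.752 mg/cycle
Max = 0.96 mg/cycle
Passes: Yes


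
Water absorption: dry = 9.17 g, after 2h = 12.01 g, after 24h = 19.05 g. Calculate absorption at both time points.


2h absorption = 31.0%
24h absorption = 107.7%

WA (2h) = (12.01 - 9.17) / 9.17 x 100 = 31.0%
WA (24h) = (19.05 - 9.17) / 9.17 x 100 = 107.7%


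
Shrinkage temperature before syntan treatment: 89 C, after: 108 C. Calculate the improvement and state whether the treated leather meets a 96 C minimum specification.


Improvement = 108 - 89 = 19 C
Spec check: 108 C >= 96 C? Yes


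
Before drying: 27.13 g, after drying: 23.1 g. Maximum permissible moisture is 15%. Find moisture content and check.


Moisture content = 14.9%
Acceptable: Yes

MC = (27.13 - 23.1) / 27.13 x 100 = 14.9%
Maximum: 15%
Acceptable: Yes


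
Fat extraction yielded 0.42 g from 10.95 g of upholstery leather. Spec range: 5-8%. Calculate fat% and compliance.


Fat content = 3.8%
Compliant: No


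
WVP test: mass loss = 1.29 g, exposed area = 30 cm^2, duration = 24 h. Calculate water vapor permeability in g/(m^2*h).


17.92 g/(m^2*h)

WVP = mass_loss / (area x time) x 10000
WVP = 1.29 / (30 x 24) x 10000
WVP = 1.29 / 720 x 10000 = 17.92 g/(m^2*h)


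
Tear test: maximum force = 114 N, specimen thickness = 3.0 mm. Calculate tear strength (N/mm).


38.0 N/mm


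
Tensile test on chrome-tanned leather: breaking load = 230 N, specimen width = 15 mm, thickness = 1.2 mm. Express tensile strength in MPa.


12.78 MPa

Cross-section = 15 x 1.2 = 18.0 mm^2
TS = 230 / 18.0 = 12.78 MPa
(1 N/mm^2 = 1 MPa)


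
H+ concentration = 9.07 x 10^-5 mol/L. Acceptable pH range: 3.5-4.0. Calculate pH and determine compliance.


pH = -log10(9.07 x 10^-5) = 4.04
Range: 3.5 to 4.0
Compliant: No


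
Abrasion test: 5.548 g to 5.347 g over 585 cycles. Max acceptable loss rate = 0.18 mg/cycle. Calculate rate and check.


Loss = 5.548 - 5.347 = 0.201 g
Rate = 0.201 g / 585 cycles x 1000 = 0.344 mg/cycle
Max = 0.18 mg/cycle
Passes: No


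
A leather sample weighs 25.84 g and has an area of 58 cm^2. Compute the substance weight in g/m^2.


Substance weight = mass / area x 10000
SW = 25.84 / 58 x 10000
SW = 4455.2 g/m^2


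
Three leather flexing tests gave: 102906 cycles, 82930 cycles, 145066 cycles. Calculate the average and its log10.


Average = (102906 + 82930 + 145066) / 3 = 110301 cycles
log10(110301) = 5.04


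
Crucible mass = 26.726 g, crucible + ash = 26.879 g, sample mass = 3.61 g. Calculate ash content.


Ash mass = 0.153 g
Ash content = 4.24%

Ash mass = 26.879 - 26.726 = 0.153 g
Ash% = 0.153 / 3.61 x 100 = 4.24%


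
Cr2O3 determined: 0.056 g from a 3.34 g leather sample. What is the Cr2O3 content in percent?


1.68%

Cr2O3% = 0.056 / 3.34 x 100
Cr2O3% = 1.68%


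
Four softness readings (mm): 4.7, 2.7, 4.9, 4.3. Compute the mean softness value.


Sum = 4.7 + 2.7 + 4.9 + 4.3
Mean = 16.6 / 4 = 4.15 mm


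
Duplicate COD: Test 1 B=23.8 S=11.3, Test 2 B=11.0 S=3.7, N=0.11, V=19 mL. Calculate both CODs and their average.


COD1 = (23.8 - 11.3) x 0.11 x 8000 / 19 = 578.9 mg/L
COD2 = (11.0 - 3.7) x 0.11 x 8000 / 19 = 338.1 mg/L
Average = (578.9 + 338.1) / 2 = 458.5 mg/L


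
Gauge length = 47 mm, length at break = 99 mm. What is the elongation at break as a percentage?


Extension = 99 - 47 = 52 mm
Elongation = 52 / 47 x 100 = 110.6%


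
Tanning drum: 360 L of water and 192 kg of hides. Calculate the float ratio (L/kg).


1.9

Float ratio = water / hide weight
Ratio = 360 / 192 = 1.9


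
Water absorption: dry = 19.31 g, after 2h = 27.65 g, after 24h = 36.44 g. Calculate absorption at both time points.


WA (2h) = (27.65 - 19.31) / 19.31 x 100 = 43.2%
WA (24h) = (36.44 - 19.31) / 19.31 x 100 = 88.7%


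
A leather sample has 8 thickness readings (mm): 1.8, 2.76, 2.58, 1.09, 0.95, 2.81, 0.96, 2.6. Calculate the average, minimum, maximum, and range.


Average = 1.94 mm
Min = 0.95 mm
Max = 2.81 mm
Range = 1.86 mm

Sum = 15.55
Average = 15.55 / 8 = 1.94 mm
Minimum = 0.95 mm
Maximum = 2.81 mm
Range = 2.81 - 0.95 = 1.86 mm


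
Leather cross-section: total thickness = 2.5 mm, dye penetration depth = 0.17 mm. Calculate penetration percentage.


6.8%

Penetration% = 0.17 / 2.5 x 100
Penetration = 6.8%


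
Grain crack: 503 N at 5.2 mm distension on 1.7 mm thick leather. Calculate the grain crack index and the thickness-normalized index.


Crack index = 96.7 N/mm
Normalized index = 56.9 N/mm per mm

Crack index = 503 / 5.2 = 96.7 N/mm
Normalized = 96.7 / 1.7 = 56.9 N/mm per mm


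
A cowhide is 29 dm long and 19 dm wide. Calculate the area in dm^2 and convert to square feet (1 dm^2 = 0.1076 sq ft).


Area = 29 x 19 = 551 dm^2
Conversion: 551 x 0.1076 = 59.29 sq ft


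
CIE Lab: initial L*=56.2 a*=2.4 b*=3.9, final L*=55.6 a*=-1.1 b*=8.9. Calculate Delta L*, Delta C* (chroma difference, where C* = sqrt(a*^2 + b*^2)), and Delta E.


Delta L* = -0.6
Delta C* = 4.39
Delta E = 6.13

Delta L* = 55.6 - 56.2 = -0.6
C1* = sqrt((2.4)^2 + (3.9)^2) = 4.579
C2* = sqrt((-1.1)^2 + (8.9)^2) = 8.968
Delta C* = 8.968 - 4.579 = 4.39
Delta E = sqrt((-0.6)^2 + (-3.5)^2 + (5.0)^2) = 6.13


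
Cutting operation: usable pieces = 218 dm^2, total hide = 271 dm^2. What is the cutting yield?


Yield = usable / total x 100
Yield = 218 / 271 x 100 = 80.4%


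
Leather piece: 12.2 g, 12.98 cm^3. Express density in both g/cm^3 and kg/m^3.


Density = 12.2 / 12.98 = 0.940 g/cm^3
Convert: 0.940 x 1000 = 940 kg/m^3


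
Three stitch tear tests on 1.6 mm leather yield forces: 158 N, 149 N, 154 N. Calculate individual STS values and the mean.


STS1 = 158 / 1.6 = 98.8 N/mm
STS2 = 149 / 1.6 = 93.1 N/mm
STS3 = 154 / 1.6 = 96.3 N/mm
Mean = (98.8 + 93.1 + 96.3) / 3 = 96.1 N/mm


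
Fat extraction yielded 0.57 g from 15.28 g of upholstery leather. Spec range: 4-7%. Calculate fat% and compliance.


Fat% = 0.57 / 15.28 x 100 = 3.7%
Spec range: 4-7%
Compliant: No


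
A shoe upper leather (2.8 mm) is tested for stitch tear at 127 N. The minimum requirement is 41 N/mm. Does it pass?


STS = 127 / 2.8 = 45.4 N/mm
Minimum required: 41 N/mm
Passes: Yes


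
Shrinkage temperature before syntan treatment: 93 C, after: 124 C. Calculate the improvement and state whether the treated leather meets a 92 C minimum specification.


Improvement = 124 - 93 = 31 C
Spec check: 124 C >= 92 C? Yes


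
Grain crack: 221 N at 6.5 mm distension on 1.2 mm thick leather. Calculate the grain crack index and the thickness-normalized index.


Crack index = 34.0 N/mm
Normalized index = 28.3 N/mm per mm

Crack index = 221 / 6.5 = 34.0 N/mm
Normalized = 34.0 / 1.2 = 28.3 N/mm per mm


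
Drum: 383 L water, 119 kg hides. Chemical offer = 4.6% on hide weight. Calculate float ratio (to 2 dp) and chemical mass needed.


Float ratio = 383 / 119 = 3.22
Chemical = 119 x 4.6 / 100 = 5.474 kg


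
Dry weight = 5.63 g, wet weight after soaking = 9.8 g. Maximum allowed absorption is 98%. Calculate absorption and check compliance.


Absorption = 74.1%
Compliant: Yes


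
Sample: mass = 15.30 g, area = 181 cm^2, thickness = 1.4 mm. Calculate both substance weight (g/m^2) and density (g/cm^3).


Substance weight = 845.3 g/m^2
Density = 0.604 g/cm^3

SW = 15.30 / 181 x 10000 = 845.3 g/m^2
Volume = 181 x 1.4 / 10 = 25.34 cm^3
Density = 15.30 / 25.34 = 0.604 g/cm^3


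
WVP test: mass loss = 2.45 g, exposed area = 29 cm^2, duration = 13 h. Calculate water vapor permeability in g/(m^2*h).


WVP = mass_loss / (area x time) x 10000
WVP = 2.45 / (29 x 13) x 10000
WVP = 2.45 / 377 x 10000 = 64.99 g/(m^2*h)


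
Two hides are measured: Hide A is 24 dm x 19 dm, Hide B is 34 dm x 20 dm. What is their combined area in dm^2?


1136 dm^2


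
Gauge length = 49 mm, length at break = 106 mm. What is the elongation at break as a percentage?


116.3%


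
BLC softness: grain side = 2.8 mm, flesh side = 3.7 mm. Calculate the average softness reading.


3.25 mm

Average = (2.8 + 3.7) / 2
Average = 3.25 mm


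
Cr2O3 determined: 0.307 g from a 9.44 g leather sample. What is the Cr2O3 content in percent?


Cr2O3% = 0.307 / 9.44 x 100
Cr2O3% = 3.25%


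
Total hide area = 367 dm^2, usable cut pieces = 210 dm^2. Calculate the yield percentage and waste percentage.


Yield = 57.2%
Waste = 42.8%


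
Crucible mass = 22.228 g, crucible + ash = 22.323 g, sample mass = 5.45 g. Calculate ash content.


Ash mass = 22.323 - 22.228 = 0.095 g
Ash% = 0.095 / 5.45 x 100 = 1.74%


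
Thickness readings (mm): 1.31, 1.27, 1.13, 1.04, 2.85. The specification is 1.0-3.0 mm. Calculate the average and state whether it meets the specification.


Average = 1.52 mm
Within specification: Yes


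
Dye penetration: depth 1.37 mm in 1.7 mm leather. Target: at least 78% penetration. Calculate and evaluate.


Penetration = 1.37 / 1.7 x 100 = 80.6%
Target: 78%
Meets target: Yes


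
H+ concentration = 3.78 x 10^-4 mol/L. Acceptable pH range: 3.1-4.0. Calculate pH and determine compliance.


pH = -log10(3.78 x 10^-4) = 3.42
Range: 3.1 to 4.0
Compliant: Yes


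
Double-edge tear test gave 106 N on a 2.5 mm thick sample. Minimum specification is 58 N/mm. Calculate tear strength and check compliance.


Tear strength = 42.4 N/mm
Compliant: No

Tear strength = 106 / 2.5 = 42.4 N/mm
Required minimum = 58 N/mm
Compliant: No


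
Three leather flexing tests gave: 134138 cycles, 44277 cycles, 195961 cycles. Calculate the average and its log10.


Average = (134138 + 44277 + 195961) / 3 = 124792 cycles
log10(124792) = 5.10


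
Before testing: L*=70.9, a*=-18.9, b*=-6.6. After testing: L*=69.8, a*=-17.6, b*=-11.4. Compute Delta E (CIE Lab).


Delta E = 5.09

dL = 69.8 - 70.9 = -1.1
da = -17.6 - (-18.9) = 1.3
db = -11.4 - (-6.6) = -4.8
dE = sqrt((-1.1)^2 + (1.3)^2 + (-4.8)^2) = 5.09


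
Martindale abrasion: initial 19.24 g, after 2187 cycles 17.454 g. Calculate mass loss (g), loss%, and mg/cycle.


Mass loss = 1.786 g
Loss = 9.28%
Rate = 0.817 mg/cycle

Loss = 19.24 - 17.454 = 1.786 g
Loss% = 1.786 / 19.24 x 100 = 9.28%
Rate = 1.786 / 2187 x 1000 = 0.817 mg/cycle


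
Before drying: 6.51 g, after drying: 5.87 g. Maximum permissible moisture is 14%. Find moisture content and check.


Moisture content = 9.8%
Acceptable: Yes


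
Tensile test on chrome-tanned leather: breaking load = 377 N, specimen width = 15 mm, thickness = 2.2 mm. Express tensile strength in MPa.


Cross-section = 15 x 2.2 = 33.0 mm^2
TS = 377 / 33.0 = 11.42 MPa
(1 N/mm^2 = 1 MPa)


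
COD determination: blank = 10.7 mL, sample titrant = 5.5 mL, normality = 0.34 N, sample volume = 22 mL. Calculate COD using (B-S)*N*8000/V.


642.9 mg/L


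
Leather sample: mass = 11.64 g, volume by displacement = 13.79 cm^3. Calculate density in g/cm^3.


Density = mass / volume
Density = 11.64 / 13.79 = 0.844 g/cm^3


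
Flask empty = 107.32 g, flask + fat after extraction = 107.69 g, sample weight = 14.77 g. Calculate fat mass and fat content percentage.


Fat mass = 0.37 g
Fat content = 2.5%

Fat mass = 107.69 - 107.32 = 0.37 g
Fat% = 0.37 / 14.77 x 100 = 2.5%


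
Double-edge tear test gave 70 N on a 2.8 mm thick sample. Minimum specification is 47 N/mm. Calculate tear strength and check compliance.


Tear strength = 70 / 2.8 = 25.0 N/mm
Required minimum = 47 N/mm
Compliant: No


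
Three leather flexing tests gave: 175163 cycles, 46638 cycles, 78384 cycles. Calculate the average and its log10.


Average = 100062 cycles
log10 = 5.00

Average = (175163 + 46638 + 78384) / 3 = 100062 cycles
log10(100062) = 5.00


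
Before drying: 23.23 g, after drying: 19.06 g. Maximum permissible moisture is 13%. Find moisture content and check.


MC = (23.23 - 19.06) / 23.23 x 100 = 18.0%
Maximum: 13%
Acceptable: No


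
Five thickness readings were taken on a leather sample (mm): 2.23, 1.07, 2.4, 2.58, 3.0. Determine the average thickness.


Sum = 2.23 + 1.07 + 2.4 + 2.58 + 3.0 = 11.28
Average = 11.28 / 5 = 2.26 mm


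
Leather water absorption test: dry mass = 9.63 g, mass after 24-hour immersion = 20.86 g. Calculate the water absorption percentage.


Water absorbed = 20.86 - 9.63 = 11.23 g
WA% = 11.23 / 9.63 x 100 = 116.6%


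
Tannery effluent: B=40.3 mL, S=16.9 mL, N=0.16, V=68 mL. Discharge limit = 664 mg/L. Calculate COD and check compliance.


COD = (40.3 - 16.9) x 0.16 x 8000 / 68 = 440.5 mg/L
Limit: 664 mg/L
Compliant: Yes


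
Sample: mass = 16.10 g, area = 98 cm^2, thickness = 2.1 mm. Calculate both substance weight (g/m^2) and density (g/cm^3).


SW = 16.10 / 98 x 10000 = 1642.9 g/m^2
Volume = 98 x 2.1 / 10 = 20.58 cm^3
Density = 16.10 / 20.58 = 0.782 g/cm^3


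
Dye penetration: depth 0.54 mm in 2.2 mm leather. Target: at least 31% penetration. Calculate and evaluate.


Penetration = 0.54 / 2.2 x 100 = 24.5%
Target: 31%
Meets target: No


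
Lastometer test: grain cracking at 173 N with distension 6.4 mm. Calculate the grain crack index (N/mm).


Grain crack index = force / distension
Index = 173 / 6.4 = 27.0 N/mm


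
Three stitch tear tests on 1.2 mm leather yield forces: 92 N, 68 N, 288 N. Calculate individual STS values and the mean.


STS1 = 92 / 1.2 = 76.7 N/mm
STS2 = 68 / 1.2 = 56.7 N/mm
STS3 = 288 / 1.2 = 240.0 N/mm
Mean = (76.7 + 56.7 + 240.0) / 3 = 124.5 N/mm


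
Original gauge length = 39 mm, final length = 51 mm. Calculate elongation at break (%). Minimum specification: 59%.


Extension = 51 - 39 = 12 mm
Elongation = 12 / 39 x 100 = 30.8%
Minimum required: 59%
Meets specification: No


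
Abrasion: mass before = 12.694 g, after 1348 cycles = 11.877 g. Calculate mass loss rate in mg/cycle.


0.606 mg/cycle

Mass loss = 12.694 - 11.877 = 0.817 g
Rate = 0.817 / 1348 x 1000 = 0.606 mg/cycle


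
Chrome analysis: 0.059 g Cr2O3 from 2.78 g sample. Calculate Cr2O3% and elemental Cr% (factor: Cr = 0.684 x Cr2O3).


Cr2O3 = 2.12%
Cr = 1.45%

Cr2O3% = 0.059 / 2.78 x 100 = 2.12%
Cr% = 2.12 x 0.684 = 1.45%


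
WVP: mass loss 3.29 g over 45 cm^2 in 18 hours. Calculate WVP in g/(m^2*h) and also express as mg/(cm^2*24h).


WVP = 3.29 / (45 x 18) x 10000 = 40.62 g/(m^2*h)
Mass loss in mg = 3.29 x 1000 = 3290 mg
Per cm^2 per 24h in mg: 3290 x 24 / (45 x 18) = 78960 / 810 = 97.48 mg/(cm^2*24h)


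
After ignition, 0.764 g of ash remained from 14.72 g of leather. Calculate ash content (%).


5.19%

Ash% = 0.764 / 14.72 x 100
Ash% = 5.19%


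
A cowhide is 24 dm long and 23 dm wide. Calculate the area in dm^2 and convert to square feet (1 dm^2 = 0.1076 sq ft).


552 dm^2
59.40 sq ft

Area = 24 x 23 = 552 dm^2
Conversion: 552 x 0.1076 = 59.40 sq ft


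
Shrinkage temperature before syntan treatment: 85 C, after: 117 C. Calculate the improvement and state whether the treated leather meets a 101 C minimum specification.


Improvement = 32 C
Meets 101 C spec: Yes

Improvement = 117 - 85 = 32 C
Spec check: 117 C >= 101 C? Yes


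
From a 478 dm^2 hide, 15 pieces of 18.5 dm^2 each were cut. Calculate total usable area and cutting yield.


Usable area = 277.5 dm^2
Yield = 58.1%


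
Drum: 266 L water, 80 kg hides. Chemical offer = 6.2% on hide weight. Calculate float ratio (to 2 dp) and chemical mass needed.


Float ratio = 3.33
Chemical needed = 4.96 kg


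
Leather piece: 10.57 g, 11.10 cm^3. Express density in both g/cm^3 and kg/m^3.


0.952 g/cm^3
952 kg/m^3

Density = 10.57 / 11.10 = 0.952 g/cm^3
Convert: 0.952 x 1000 = 952 kg/m^3


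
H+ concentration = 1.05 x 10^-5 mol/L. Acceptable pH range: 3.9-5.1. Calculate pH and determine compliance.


pH = -log10(1.05 x 10^-5) = 4.98
Range: 3.9 to 5.1
Compliant: Yes


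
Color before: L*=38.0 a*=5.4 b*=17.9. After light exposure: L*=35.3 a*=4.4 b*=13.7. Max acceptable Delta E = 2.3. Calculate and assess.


Delta E = 5.09
Passes: No


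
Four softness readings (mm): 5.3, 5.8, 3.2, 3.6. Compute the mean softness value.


4.48 mm


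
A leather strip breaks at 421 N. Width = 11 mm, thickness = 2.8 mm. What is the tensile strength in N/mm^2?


Cross-sectional area = 11 x 2.8 = 30.8 mm^2
Tensile strength = 421 / 30.8 = 13.67 N/mm^2


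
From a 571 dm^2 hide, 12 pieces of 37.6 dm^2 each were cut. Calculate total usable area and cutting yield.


Total usable = 12 x 37.6 = 451.2 dm^2
Yield = 451.2 / 571 x 100 = 79.0%


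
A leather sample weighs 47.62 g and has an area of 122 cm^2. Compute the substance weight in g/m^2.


3903.3 g/m^2


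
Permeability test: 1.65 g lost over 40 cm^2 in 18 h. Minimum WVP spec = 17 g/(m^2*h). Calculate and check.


WVP = 1.65 / (40 x 18) x 10000 = 22.92 g/(m^2*h)
Minimum: 17 g/(m^2*h)
Meets spec: Yes


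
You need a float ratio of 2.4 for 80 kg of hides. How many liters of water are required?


Water = hide weight x target ratio
Water = 80 x 2.4 = 192.0 L


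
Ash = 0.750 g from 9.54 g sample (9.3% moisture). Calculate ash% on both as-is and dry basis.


As-is ash% = 0.750 / 9.54 x 100 = 7.86%
Dry mass = 9.54 x (100 - 9.3) / 100 = 8.65278 g
Dry-basis ash% = 0.750 / 8.65278 x 100 = 8.67%


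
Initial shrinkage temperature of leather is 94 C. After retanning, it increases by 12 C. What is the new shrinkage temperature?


106 C


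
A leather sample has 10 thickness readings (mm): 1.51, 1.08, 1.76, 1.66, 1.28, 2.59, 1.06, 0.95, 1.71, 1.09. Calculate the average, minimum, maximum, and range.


Average = 1.47 mm
Min = 0.95 mm
Max = 2.59 mm
Range = 1.64 mm

Sum = 14.69
Average = 14.69 / 10 = 1.47 mm
Minimum = 0.95 mm
Maximum = 2.59 mm
Range = 2.59 - 0.95 = 1.64 mm


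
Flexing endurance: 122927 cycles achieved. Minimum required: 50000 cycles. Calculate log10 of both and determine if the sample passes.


Achieved: log10 = 5.09
Required: log10 = 4.70
Passes: Yes


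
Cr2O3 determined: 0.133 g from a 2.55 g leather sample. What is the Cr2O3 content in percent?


Cr2O3% = 0.133 / 2.55 x 100
Cr2O3% = 5.22%


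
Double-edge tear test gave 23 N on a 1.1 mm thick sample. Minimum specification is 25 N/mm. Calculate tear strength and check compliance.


Tear strength = 20.9 N/mm
Compliant: No


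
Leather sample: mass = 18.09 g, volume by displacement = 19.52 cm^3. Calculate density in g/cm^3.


0.927 g/cm^3


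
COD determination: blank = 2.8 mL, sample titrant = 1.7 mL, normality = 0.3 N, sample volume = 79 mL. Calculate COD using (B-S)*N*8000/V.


33.4 mg/L

COD = (2.8 - 1.7) x 0.3 x 8000 / 79
COD = 1.1 x 0.3 x 8000 / 79
COD = 33.4 mg/L


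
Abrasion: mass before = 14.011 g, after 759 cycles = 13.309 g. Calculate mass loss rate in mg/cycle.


Mass loss = 14.011 - 13.309 = 0.702 g
Rate = 0.702 / 759 x 1000 = 0.925 mg/cycle


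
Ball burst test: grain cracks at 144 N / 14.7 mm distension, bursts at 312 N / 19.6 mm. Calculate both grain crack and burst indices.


Crack index = 9.8 N/mm
Burst index = 15.9 N/mm

Crack index = 144 / 14.7 = 9.8 N/mm
Burst index = 312 / 19.6 = 15.9 N/mm


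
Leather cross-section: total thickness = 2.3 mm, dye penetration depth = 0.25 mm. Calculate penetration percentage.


Penetration% = 0.25 / 2.3 x 100
Penetration = 10.9%


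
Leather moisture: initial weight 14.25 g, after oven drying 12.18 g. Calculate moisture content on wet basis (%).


Moisture = 14.25 - 12.18 = 2.07 g
MC = 2.07 / 14.25 x 100 = 14.5%


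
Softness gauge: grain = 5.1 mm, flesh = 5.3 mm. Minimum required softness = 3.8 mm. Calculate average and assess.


Average softness = 5.20 mm
Meets requirement: Yes

Average = (5.1 + 5.3) / 2 = 5.20 mm
Minimum = 3.8 mm
Meets requirement: Yes


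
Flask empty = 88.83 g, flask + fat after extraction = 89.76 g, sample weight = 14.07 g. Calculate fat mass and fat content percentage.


Fat mass = 89.76 - 88.83 = 0.93 g
Fat% = 0.93 / 14.07 x 100 = 6.6%


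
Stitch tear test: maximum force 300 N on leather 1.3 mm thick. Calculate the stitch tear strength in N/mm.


230.8 N/mm

Stitch tear strength = force / thickness
STS = 300 / 1.3 = 230.8 N/mm


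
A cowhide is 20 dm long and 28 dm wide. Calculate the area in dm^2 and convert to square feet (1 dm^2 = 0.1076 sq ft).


Area = 20 x 28 = 560 dm^2
Conversion: 560 x 0.1076 = 60.26 sq ft


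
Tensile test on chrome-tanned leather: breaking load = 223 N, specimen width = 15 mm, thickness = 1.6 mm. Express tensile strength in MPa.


9.29 MPa

Cross-section = 15 x 1.6 = 24.0 mm^2
TS = 223 / 24.0 = 9.29 MPa
(1 N/mm^2 = 1 MPa)


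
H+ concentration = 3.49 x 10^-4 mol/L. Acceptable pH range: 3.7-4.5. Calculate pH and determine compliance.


pH = -log10(3.49 x 10^-4) = 3.46
Range: 3.7 to 4.5
Compliant: No


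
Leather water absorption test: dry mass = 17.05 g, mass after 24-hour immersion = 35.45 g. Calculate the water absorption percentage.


Water absorbed = 35.45 - 17.05 = 18.40 g
WA% = 18.40 / 17.05 x 100 = 107.9%


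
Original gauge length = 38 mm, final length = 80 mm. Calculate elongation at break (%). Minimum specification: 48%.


Elongation = 110.5%
Meets spec: Yes

Extension = 80 - 38 = 42 mm
Elongation = 42 / 38 x 100 = 110.5%
Minimum required: 48%
Meets specification: Yes


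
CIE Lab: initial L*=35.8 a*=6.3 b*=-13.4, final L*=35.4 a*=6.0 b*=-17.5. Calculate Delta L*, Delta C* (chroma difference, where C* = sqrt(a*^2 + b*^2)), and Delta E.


Delta L* = -0.4
Delta C* = 3.69
Delta E = 4.13

Delta L* = 35.4 - 35.8 = -0.4
C1* = sqrt((6.3)^2 + (-13.4)^2) = 14.807
C2* = sqrt((6.0)^2 + (-17.5)^2) = 18.500
Delta C* = 18.500 - 14.807 = 3.69
Delta E = sqrt((-0.4)^2 + (-0.3)^2 + (-4.1)^2) = 4.13


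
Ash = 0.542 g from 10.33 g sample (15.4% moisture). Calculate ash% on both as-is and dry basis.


As-is ash = 5.25%
Dry-basis ash = 6.20%

As-is ash% = 0.542 / 10.33 x 100 = 5.25%
Dry mass = 10.33 x (100 - 15.4) / 100 = 8.73918 g
Dry-basis ash% = 0.542 / 8.73918 x 100 = 6.20%


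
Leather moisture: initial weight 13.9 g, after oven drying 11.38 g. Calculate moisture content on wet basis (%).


18.1%

Moisture = 13.9 - 11.38 = 2.52 g
MC = 2.52 / 13.9 x 100 = 18.1%


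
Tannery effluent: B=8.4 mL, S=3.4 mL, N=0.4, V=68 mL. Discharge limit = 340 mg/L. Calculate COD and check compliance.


COD = (8.4 - 3.4) x 0.4 x 8000 / 68 = 235.3 mg/L
Limit: 340 mg/L
Compliant: Yes


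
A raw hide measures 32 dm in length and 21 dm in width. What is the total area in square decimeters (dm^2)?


672 dm^2

Area = length x width
Area = 32 x 21 = 672 dm^2


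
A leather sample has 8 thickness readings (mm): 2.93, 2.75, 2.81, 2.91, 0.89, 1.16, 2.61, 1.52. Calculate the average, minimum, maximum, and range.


Sum = 17.58
Average = 17.58 / 8 = 2.20 mm
Minimum = 0.89 mm
Maximum = 2.93 mm
Range = 2.93 - 0.89 = 2.04 mm


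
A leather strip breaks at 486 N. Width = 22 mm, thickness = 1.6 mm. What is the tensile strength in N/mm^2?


13.81 N/mm^2


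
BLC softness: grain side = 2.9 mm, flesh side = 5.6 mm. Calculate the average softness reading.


4.25 mm

Average = (2.9 + 5.6) / 2
Average = 4.25 mm


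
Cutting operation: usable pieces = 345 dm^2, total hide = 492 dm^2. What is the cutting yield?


70.1%

Yield = usable / total x 100
Yield = 345 / 492 x 100 = 70.1%


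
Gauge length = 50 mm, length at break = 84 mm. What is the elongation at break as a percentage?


Extension = 84 - 50 = 34 mm
Elongation = 34 / 50 x 100 = 68.0%


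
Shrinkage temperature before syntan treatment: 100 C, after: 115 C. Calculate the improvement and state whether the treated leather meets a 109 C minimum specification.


Improvement = 15 C
Meets 109 C spec: Yes

Improvement = 115 - 100 = 15 C
Spec check: 115 C >= 109 C? Yes


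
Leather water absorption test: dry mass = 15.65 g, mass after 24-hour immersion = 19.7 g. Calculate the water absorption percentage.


Water absorbed = 19.7 - 15.65 = 4.05 g
WA% = 4.05 / 15.65 x 100 = 25.9%


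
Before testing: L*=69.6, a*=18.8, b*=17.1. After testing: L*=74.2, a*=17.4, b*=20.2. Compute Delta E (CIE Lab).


Delta E = 5.72


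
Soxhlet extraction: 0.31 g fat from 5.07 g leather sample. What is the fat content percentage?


Fat content = 0.31 / 5.07 x 100
Fat = 6.1%


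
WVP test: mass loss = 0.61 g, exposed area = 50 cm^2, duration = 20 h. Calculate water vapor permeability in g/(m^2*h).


WVP = mass_loss / (area x time) x 10000
WVP = 0.61 / (50 x 20) x 10000
WVP = 0.61 / 1000 x 10000 = 6.10 g/(m^2*h)


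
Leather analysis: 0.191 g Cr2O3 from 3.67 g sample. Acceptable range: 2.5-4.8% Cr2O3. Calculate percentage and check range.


Cr2O3 = 5.20%
Within range: No

Cr2O3% = 0.191 / 3.67 x 100 = 5.20%
Acceptable range: 2.5 to 4.8%
Within range: No


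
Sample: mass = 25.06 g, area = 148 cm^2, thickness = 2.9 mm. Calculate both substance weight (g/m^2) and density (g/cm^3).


SW = 25.06 / 148 x 10000 = 1693.2 g/m^2
Volume = 148 x 2.9 / 10 = 42.92 cm^3
Density = 25.06 / 42.92 = 0.584 g/cm^3


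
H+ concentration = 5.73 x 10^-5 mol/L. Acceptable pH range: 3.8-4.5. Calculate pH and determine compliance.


pH = 4.24
Compliant: Yes


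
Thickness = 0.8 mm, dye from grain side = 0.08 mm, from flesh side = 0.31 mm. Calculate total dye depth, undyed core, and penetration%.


Total dyed = 0.08 + 0.31 = 0.39 mm
Undyed core = 0.8 - 0.39 = 0.41 mm
Penetration = 0.39 / 0.8 x 100 = 48.8%


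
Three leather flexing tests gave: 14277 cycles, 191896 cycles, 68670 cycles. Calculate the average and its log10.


Average = 91614 cycles
log10 = 4.96


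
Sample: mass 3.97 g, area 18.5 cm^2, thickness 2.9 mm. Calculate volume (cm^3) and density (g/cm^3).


Thickness in cm = 2.9 / 10 = 0.29 cm
Volume = 18.5 x 0.29 = 5.365 cm^3
Density = 3.97 / 5.365 = 0.740 g/cm^3


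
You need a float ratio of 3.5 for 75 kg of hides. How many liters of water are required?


262.5 L


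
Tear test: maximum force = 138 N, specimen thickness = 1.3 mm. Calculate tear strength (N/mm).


106.2 N/mm

Tear strength = force / thickness
Tear = 138 / 1.3 = 106.2 N/mm


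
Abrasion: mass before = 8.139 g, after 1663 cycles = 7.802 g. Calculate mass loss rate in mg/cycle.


Mass loss = 8.139 - 7.802 = 0.337 g
Rate = 0.337 / 1663 x 1000 = 0.203 mg/cycle


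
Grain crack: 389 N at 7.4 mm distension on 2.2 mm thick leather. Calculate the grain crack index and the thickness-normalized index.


Crack index = 389 / 7.4 = 52.6 N/mm
Normalized = 52.6 / 2.2 = 23.9 N/mm per mm


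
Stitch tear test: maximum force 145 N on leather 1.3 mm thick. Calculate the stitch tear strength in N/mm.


111.5 N/mm


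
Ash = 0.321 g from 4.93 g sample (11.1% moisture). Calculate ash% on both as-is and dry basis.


As-is ash% = 0.321 / 4.93 x 100 = 6.51%
Dry mass = 4.93 x (100 - 11.1) / 100 = 4.38277 g
Dry-basis ash% = 0.321 / 4.38277 x 100 = 7.32%


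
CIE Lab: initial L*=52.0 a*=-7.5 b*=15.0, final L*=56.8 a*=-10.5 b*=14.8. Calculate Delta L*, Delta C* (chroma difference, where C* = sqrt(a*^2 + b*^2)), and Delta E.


Delta L* = 56.8 - 52.0 = 4.8
C1* = sqrt((-7.5)^2 + (15.0)^2) = 16.771
C2* = sqrt((-10.5)^2 + (14.8)^2) = 18.146
Delta C* = 18.146 - 16.771 = 1.38
Delta E = sqrt((4.8)^2 + (-3.0)^2 + (-0.2)^2) = 5.66


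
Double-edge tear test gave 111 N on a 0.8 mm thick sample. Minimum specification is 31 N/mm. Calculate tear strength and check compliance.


Tear strength = 111 / 0.8 = 138.8 N/mm
Required minimum = 31 N/mm
Compliant: Yes


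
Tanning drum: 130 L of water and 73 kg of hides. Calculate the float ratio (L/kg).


1.8


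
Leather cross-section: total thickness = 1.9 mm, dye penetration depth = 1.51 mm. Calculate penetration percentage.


79.5%

Penetration% = 1.51 / 1.9 x 100
Penetration = 79.5%


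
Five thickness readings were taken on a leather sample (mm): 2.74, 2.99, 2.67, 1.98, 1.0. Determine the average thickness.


Sum = 2.74 + 2.99 + 2.67 + 1.98 + 1.0 = 11.38
Average = 11.38 / 5 = 2.28 mm


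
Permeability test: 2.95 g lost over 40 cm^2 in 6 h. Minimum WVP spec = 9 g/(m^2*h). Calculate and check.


WVP = 2.95 / (40 x 6) x 10000 = 122.92 g/(m^2*h)
Minimum: 9 g/(m^2*h)
Meets spec: Yes


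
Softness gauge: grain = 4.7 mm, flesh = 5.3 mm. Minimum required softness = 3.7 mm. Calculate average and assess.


Average = (4.7 + 5.3) / 2 = 5.00 mm
Minimum = 3.7 mm
Meets requirement: Yes


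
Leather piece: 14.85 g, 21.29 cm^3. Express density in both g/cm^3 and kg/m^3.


Density = 14.85 / 21.29 = 0.698 g/cm^3
Convert: 0.698 x 1000 = 698 kg/m^3


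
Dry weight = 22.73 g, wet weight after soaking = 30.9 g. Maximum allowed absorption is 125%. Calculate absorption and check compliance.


Absorption = 35.9%
Compliant: Yes


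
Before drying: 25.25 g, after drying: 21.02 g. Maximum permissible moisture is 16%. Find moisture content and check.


Moisture content = 16.8%
Acceptable: No


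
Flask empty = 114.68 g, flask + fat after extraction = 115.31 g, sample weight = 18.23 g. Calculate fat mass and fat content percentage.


Fat mass = 0.63 g
Fat content = 3.5%

Fat mass = 115.31 - 114.68 = 0.63 g
Fat% = 0.63 / 18.23 x 100 = 3.5%


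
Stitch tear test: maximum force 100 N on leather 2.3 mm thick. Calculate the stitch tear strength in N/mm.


43.5 N/mm


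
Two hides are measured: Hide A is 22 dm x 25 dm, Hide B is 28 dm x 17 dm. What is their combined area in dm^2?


1026 dm^2

Hide A area = 22 x 25 = 550 dm^2
Hide B area = 28 x 17 = 476 dm^2
Total = 550 + 476 = 1026 dm^2


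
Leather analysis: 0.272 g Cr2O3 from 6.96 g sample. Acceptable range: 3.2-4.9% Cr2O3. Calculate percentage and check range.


Cr2O3% = 0.272 / 6.96 x 100 = 3.91%
Acceptable range: 3.2 to 4.9%
Within range: Yes


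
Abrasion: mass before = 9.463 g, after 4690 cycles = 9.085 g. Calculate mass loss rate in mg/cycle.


0.081 mg/cycle


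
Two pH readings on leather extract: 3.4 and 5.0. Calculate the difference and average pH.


Difference = 1.6
Average pH = 4.20


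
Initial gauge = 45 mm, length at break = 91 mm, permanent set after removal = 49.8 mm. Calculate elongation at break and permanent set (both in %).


Elongation at break = (91 - 45) / 45 x 100 = 102.2%
Permanent set = (49.8 - 45) / 45 x 100 = 10.7%


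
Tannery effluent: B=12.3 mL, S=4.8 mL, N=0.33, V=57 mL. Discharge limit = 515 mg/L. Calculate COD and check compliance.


COD = 347.4 mg/L
Compliant: Yes


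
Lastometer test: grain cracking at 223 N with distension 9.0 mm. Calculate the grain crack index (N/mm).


Grain crack index = force / distension
Index = 223 / 9.0 = 24.8 N/mm


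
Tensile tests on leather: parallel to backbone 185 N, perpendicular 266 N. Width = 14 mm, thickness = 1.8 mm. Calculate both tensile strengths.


Parallel = 7.34 N/mm^2
Perpendicular = 10.56 N/mm^2

Area = 14 x 1.8 = 25.2 mm^2
TS (parallel) = 185 / 25.2 = 7.34 N/mm^2
TS (perpendicular) = 266 / 25.2 = 10.56 N/mm^2


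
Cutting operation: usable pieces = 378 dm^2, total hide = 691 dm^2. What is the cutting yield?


54.7%


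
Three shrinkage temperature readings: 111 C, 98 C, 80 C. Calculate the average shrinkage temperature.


Average = (111 + 98 + 80) / 3
Average = 289 / 3 = 96.3 C


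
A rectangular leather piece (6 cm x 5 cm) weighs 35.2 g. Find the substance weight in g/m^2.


11733.3 g/m^2

Area = 6 x 5 = 30 cm^2
SW = 35.2 / 30 x 10000 = 11733.3 g/m^2


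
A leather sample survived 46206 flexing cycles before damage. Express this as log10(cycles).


log10(46206) = 4.66


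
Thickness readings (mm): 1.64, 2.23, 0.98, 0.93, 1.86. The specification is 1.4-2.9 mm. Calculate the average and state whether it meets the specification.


Sum = 7.64
Average = 7.64 / 5 = 1.53 mm
Specification range: 1.4 to 2.9 mm
Within spec: Yes


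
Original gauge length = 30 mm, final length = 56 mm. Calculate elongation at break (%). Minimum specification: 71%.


Extension = 56 - 30 = 26 mm
Elongation = 26 / 30 x 100 = 86.7%
Minimum required: 71%
Meets specification: Yes


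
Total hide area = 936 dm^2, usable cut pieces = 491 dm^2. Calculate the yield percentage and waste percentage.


Yield = 52.5%
Waste = 47.5%


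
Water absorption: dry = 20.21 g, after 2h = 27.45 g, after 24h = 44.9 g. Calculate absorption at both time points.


WA (2h) = (27.45 - 20.21) / 20.21 x 100 = 35.8%
WA (24h) = (44.9 - 20.21) / 20.21 x 100 = 122.2%


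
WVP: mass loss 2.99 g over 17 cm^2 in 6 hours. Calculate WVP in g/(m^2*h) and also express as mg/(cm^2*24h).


WVP = 293.14 g/(m^2*h)
Daily rate = 703.53 mg/(cm^2*24h)

WVP = 2.99 / (17 x 6) x 10000 = 293.14 g/(m^2*h)
Mass loss in mg = 2.99 x 1000 = 2990 mg
Per cm^2 per 24h in mg: 2990 x 24 / (17 x 6) = 71760 / 102 = 703.53 mg/(cm^2*24h)


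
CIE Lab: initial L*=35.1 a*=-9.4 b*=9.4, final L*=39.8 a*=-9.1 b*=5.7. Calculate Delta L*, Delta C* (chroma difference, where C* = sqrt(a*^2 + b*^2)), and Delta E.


Delta L* = 39.8 - 35.1 = 4.7
C1* = sqrt((-9.4)^2 + (9.4)^2) = 13.294
C2* = sqrt((-9.1)^2 + (5.7)^2) = 10.738
Delta C* = 10.738 - 13.294 = -2.56
Delta E = sqrt((4.7)^2 + (0.3)^2 + (-3.7)^2) = 5.99


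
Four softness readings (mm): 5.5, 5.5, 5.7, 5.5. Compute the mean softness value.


Sum = 5.5 + 5.5 + 5.7 + 5.5
Mean = 22.2 / 4 = 5.55 mm


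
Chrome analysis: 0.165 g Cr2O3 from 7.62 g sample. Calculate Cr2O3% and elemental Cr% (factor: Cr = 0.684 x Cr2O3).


Cr2O3 = 2.17%
Cr = 1.48%


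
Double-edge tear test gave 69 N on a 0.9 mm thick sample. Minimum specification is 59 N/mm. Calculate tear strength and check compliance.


Tear strength = 69 / 0.9 = 76.7 N/mm
Required minimum = 59 N/mm
Compliant: Yes


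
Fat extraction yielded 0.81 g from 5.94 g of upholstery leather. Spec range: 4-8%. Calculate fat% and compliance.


Fat% = 0.81 / 5.94 x 100 = 13.6%
Spec range: 4-8%
Compliant: No


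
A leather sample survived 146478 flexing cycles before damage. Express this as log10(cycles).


log10(146478) = 5.17


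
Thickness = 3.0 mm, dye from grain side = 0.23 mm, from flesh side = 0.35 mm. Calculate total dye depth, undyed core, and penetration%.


Total dyed = 0.23 + 0.35 = 0.58 mm
Undyed core = 3.0 - 0.58 = 2.42 mm
Penetration = 0.58 / 3.0 x 100 = 19.3%


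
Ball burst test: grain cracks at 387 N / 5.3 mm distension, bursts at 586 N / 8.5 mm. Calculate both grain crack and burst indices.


Crack index = 387 / 5.3 = 73.0 N/mm
Burst index = 586 / 8.5 = 68.9 N/mm


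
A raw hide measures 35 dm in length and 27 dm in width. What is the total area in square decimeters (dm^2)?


Area = length x width
Area = 35 x 27 = 945 dm^2


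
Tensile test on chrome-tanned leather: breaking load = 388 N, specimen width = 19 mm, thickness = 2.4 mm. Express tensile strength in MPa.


Cross-section = 19 x 2.4 = 45.6 mm^2
TS = 388 / 45.6 = 8.51 MPa
(1 N/mm^2 = 1 MPa)


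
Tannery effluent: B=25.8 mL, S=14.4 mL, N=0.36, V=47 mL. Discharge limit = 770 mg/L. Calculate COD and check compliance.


COD = (25.8 - 14.4) x 0.36 x 8000 / 47 = 698.6 mg/L
Limit: 770 mg/L
Compliant: Yes


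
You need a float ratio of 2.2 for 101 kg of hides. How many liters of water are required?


Water = hide weight x target ratio
Water = 101 x 2.2 = 222.2 L


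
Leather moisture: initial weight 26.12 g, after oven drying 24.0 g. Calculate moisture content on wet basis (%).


8.1%


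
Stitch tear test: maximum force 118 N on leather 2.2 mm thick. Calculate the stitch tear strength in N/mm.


Stitch tear strength = force / thickness
STS = 118 / 2.2 = 53.6 N/mm


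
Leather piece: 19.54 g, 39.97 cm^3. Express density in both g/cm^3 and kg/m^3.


0.489 g/cm^3
489 kg/m^3

Density = 19.54 / 39.97 = 0.489 g/cm^3
Convert: 0.489 x 1000 = 489 kg/m^3


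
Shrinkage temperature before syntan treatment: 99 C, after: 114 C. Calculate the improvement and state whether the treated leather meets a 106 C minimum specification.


Improvement = 114 - 99 = 15 C
Spec check: 114 C >= 106 C? Yes


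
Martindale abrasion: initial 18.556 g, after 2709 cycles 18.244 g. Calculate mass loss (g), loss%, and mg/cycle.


Mass loss = 0.312 g
Loss = 1.68%
Rate = 0.115 mg/cycle

Loss = 18.556 - 18.244 = 0.312 g
Loss% = 0.312 / 18.556 x 100 = 1.68%
Rate = 0.312 / 2709 x 1000 = 0.115 mg/cycle


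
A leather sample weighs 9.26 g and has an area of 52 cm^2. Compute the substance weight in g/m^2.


1780.8 g/m^2

Substance weight = mass / area x 10000
SW = 9.26 / 52 x 10000
SW = 1780.8 g/m^2


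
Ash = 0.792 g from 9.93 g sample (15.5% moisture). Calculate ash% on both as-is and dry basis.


As-is ash = 7.98%
Dry-basis ash = 9.44%

As-is ash% = 0.792 / 9.93 x 100 = 7.98%
Dry mass = 9.93 x (100 - 15.5) / 100 = 8.39085 g
Dry-basis ash% = 0.792 / 8.39085 x 100 = 9.44%


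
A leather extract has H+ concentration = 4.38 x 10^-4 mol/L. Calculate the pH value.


pH = -log10[H+]
pH = -log10(4.38 x 10^-4) = 3.36


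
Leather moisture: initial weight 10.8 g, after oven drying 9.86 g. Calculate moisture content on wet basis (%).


8.7%


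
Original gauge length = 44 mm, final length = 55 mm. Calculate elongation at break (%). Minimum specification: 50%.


Elongation = 25.0%
Meets spec: No


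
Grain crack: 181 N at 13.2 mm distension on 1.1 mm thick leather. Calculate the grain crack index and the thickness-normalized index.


Crack index = 13.7 N/mm
Normalized index = 12.5 N/mm per mm

Crack index = 181 / 13.2 = 13.7 N/mm
Normalized = 13.7 / 1.1 = 12.5 N/mm per mm


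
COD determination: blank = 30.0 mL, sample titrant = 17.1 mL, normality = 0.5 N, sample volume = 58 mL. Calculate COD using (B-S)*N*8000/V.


COD = (30.0 - 17.1) x 0.5 x 8000 / 58
COD = 12.9 x 0.5 x 8000 / 58
COD = 889.7 mg/L


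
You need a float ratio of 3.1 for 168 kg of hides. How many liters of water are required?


520.8 L


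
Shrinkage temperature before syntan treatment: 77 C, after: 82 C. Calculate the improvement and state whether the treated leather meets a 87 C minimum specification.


Improvement = 82 - 77 = 5 C
Spec check: 82 C >= 87 C? No


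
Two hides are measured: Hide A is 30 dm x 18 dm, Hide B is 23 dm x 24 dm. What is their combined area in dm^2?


Hide A area = 30 x 18 = 540 dm^2
Hide B area = 23 x 24 = 552 dm^2
Total = 540 + 552 = 1092 dm^2
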